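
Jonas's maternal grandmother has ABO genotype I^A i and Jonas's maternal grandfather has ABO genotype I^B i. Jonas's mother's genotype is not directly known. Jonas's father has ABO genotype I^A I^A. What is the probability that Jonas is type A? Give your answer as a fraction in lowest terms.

3/4

Jonas's mother's ABO genotype from I^A i × I^B i: 1/4 I^A I^B, 1/4 I^A i, 1/4 I^B i, 1/4 i i.
Crossing each possibility with the father I^A I^A and summing P(type A): 1/4·1/2 + 1/4·1 + 1/4·1/2 + 1/4·1 = 3/4.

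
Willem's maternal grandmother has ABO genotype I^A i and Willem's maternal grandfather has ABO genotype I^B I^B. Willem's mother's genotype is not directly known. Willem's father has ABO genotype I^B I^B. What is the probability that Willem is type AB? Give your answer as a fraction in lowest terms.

Willem's mother's ABO genotype from I^A i × I^B I^B: 1/2 I^A I^B, 1/2 I^B i.
Crossing each possibility with the father I^B I^B and summing P(type AB): 1/2·1/2 + 1/2·0 = 1/4.

1/4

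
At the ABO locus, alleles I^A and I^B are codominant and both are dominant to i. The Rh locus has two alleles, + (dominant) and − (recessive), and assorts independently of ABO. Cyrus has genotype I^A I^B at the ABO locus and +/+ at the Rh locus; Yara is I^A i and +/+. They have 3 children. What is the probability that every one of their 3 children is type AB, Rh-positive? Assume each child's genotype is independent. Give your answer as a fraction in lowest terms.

1/64

ABO cross I^A I^B × I^A i → 1/2 A, 1/4 B, 1/4 AB.
Rh cross +/+ × +/+ → 1 Rh+; so P(type AB, Rh-positive) = 1/4 × 1 = 1/4 per child.
All 3 independent: (1/4)^3 = 1/64.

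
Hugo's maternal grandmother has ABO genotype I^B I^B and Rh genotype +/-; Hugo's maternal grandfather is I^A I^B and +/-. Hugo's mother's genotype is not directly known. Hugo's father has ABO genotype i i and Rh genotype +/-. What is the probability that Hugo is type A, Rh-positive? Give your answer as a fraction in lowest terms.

Hugo's mother's ABO genotype from I^B I^B × I^A I^B: 1/2 I^A I^B, 1/2 I^B I^B.
Crossing each possibility with the father i i and summing P(type A): 1/2·1/2 + 1/2·0 = 1/4.
Similarly for Rh via the mother's Rh distribution: P(Rh+) = 3/4.
Independent loci: 1/4 × 3/4 = 3/16.

3/16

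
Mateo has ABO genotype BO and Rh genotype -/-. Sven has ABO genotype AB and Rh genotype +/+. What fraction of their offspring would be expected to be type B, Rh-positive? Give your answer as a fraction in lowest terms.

1/2

ABO cross BO × AB → offspring phenotypes: 1/4 A, 1/2 B, 1/4 AB.
Rh cross -/- × +/+ → 1 Rh+.
Independent loci: P(type B, Rh-positive) = 1/2 × 1 = 1/2.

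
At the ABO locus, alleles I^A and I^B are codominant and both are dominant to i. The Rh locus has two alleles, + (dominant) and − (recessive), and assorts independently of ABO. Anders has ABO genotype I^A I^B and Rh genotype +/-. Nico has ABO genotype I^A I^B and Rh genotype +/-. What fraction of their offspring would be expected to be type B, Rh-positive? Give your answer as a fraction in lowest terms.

3/16

ABO cross I^A I^B × I^A I^B → offspring phenotypes: 1/4 A, 1/4 B, 1/2 AB.
Rh cross +/- × +/- → 3/4 Rh+, 1/4 Rh-.
Independent loci: P(type B, Rh-positive) = 1/4 × 3/4 = 3/16.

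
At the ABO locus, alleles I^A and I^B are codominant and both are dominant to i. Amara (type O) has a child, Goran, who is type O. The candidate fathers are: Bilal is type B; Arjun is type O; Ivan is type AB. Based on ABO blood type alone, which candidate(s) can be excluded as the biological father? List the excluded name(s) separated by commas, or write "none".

Ivan

A candidate is excluded only if no genotype consistent with his phenotype could produce a type O child with a type O mother.
Ivan (type AB): no genotype consistent with that phenotype can produce a type-O child with a type-O mother.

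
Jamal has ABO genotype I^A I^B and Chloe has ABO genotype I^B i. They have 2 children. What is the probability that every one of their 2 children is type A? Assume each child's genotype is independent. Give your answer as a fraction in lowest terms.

ABO cross I^A I^B × I^B i → 1/4 A, 1/2 B, 1/4 AB.
So P(type A) = 1/4 per child.
All 2 independent: (1/4)^2 = 1/16.

1/16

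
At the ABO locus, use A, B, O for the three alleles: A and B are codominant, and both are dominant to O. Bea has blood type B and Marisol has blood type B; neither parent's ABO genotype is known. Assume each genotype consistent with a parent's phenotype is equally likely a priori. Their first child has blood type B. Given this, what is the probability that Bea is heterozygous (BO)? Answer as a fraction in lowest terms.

Possible genotypes: Bea ∈ {BB, BO}; Marisol ∈ {BB, BO}.
Weight each parental genotype pair by prior × P(type-B child):
  BB × BB: posterior weight 4/15.
  BB × BO: posterior weight 4/15.
  BO × BB: posterior weight 4/15.
  BO × BO: posterior weight 1/5.
Sum the posterior weight over pairs where Bea is BO: 7/15.

7/15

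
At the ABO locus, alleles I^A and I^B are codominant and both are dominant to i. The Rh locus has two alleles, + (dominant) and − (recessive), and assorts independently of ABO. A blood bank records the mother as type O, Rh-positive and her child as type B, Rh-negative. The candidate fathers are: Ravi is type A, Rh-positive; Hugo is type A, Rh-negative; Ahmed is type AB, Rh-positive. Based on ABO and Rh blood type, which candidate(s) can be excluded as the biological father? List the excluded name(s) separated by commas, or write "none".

Ravi, Hugo

A candidate is excluded only if no genotype consistent with his phenotype could produce a type B, Rh-negative child with a type O, Rh-positive mother.
Ravi (type A, Rh+): no genotype consistent with that phenotype can produce a type-B Rh- child with a type-O mother.
Hugo (type A, Rh-): no genotype consistent with that phenotype can produce a type-B Rh- child with a type-O mother.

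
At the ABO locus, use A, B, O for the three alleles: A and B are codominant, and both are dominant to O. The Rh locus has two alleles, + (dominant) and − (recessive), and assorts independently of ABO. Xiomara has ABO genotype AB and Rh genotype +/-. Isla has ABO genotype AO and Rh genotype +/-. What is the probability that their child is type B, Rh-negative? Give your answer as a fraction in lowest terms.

ABO cross AB × AO → offspring phenotypes: 1/2 A, 1/4 B, 1/4 AB.
Rh cross +/- × +/- → 3/4 Rh+, 1/4 Rh-.
Independent loci: P(type B, Rh-negative) = 1/4 × 1/4 = 1/16.

1/16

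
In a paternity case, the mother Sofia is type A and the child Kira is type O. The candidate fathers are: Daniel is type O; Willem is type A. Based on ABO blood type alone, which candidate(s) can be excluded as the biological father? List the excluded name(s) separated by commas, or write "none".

none

A candidate is excluded only if no genotype consistent with his phenotype could produce a type O child with a type A mother.
Every candidate has at least one consistent genotype combination, so none can be excluded.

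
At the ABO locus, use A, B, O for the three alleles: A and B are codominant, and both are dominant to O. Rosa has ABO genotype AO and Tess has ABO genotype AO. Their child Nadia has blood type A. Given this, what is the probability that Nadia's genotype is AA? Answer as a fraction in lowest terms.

Cross AO × AO → 1/4 AA, 1/2 AO, 1/4 OO.
Type-A genotypes among offspring: AA (1/4), AO (1/2); total 3/4.
P(AA | type A) = (1/4) / (3/4) = 1/3.

1/3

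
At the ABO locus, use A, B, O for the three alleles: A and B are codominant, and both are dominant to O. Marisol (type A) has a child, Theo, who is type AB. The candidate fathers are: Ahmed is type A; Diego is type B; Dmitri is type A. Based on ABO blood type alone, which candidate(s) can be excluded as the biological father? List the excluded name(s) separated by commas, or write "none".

A candidate is excluded only if no genotype consistent with his phenotype could produce a type AB child with a type A mother.
Ahmed (type A): no genotype consistent with that phenotype can produce a type-AB child with a type-A mother.
Dmitri (type A): no genotype consistent with that phenotype can produce a type-AB child with a type-A mother.

Ahmed, Dmitri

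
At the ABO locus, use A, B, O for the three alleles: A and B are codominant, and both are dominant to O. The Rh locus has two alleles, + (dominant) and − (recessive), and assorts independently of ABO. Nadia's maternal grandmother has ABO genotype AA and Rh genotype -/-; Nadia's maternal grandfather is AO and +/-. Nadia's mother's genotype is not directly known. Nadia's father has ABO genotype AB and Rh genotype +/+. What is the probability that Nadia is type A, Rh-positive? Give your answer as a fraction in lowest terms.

1/2

Nadia's mother's ABO genotype from AA × AO: 1/2 AA, 1/2 AO.
Crossing each possibility with the father AB and summing P(type A): 1/2·1/2 + 1/2·1/2 = 1/2.
Similarly for Rh via the mother's Rh distribution: P(Rh+) = 1.
Independent loci: 1/2 × 1 = 1/2.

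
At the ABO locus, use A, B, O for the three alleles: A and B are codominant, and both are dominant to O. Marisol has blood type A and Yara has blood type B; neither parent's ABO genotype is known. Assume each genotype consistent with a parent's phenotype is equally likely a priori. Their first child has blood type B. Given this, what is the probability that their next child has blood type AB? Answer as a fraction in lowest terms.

5/12

Possible genotypes: Marisol ∈ {AA, AO}; Yara ∈ {BB, BO}.
Weight each parental genotype pair by prior × P(type-B child):
  AO × BB: posterior weight 2/3; P(next child type AB) = 1/2.
  AO × BO: posterior weight 1/3; P(next child type AB) = 1/4.
Weighted sum = 5/12.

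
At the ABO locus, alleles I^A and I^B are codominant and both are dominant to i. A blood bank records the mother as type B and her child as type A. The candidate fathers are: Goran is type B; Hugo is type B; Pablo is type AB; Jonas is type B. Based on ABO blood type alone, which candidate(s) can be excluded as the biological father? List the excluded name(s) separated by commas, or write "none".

Goran, Hugo, Jonas

A candidate is excluded only if no genotype consistent with his phenotype could produce a type A child with a type B mother.
Goran (type B): no genotype consistent with that phenotype can produce a type-A child with a type-B mother.
Hugo (type B): no genotype consistent with that phenotype can produce a type-A child with a type-B mother.
Jonas (type B): no genotype consistent with that phenotype can produce a type-A child with a type-B mother.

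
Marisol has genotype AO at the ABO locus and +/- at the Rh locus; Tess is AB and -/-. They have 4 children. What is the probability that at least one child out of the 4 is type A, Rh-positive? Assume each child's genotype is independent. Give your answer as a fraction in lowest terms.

175/256

ABO cross AO × AB → 1/2 A, 1/4 B, 1/4 AB.
Rh cross +/- × -/- → 1/2 Rh+, 1/2 Rh-; so P(type A, Rh-positive) = 1/2 × 1/2 = 1/4 per child.
P(none) = (3/4)^4 = 81/256; P(at least one) = 1 − 81/256 = 175/256.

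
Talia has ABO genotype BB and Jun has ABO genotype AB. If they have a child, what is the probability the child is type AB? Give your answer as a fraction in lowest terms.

1/2

ABO cross BB × AB → offspring phenotypes: 1/2 B, 1/2 AB.
So P(type AB) = 1/2.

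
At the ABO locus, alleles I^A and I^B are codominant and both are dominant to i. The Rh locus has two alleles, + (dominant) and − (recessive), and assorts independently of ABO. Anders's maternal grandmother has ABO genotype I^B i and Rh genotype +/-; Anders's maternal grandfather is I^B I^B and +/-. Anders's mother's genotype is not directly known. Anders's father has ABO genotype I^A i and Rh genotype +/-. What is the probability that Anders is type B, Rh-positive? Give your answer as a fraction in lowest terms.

9/32

Anders's mother's ABO genotype from I^B i × I^B I^B: 1/2 I^B I^B, 1/2 I^B i.
Crossing each possibility with the father I^A i and summing P(type B): 1/2·1/2 + 1/2·1/4 = 3/8.
Similarly for Rh via the mother's Rh distribution: P(Rh+) = 3/4.
Independent loci: 3/8 × 3/4 = 9/32.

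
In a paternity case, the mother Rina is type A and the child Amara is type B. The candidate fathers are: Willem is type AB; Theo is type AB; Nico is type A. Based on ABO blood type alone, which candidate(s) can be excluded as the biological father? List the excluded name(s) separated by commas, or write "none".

A candidate is excluded only if no genotype consistent with his phenotype could produce a type B child with a type A mother.
Nico (type A): no genotype consistent with that phenotype can produce a type-B child with a type-A mother.

Nico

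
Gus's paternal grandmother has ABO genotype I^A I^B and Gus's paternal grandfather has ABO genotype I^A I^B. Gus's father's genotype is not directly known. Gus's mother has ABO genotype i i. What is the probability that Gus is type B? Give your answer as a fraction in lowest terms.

Gus's father's ABO genotype from I^A I^B × I^A I^B: 1/4 I^A I^A, 1/2 I^A I^B, 1/4 I^B I^B.
Crossing each possibility with the mother i i and summing P(type B): 1/4·0 + 1/2·1/2 + 1/4·1 = 1/2.

1/2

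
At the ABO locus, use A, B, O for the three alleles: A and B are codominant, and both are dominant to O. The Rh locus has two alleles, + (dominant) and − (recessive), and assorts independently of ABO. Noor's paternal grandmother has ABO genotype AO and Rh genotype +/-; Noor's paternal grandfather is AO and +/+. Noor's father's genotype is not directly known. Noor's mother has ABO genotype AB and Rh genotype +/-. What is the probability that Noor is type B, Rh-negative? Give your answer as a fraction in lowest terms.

1/32

Noor's father's ABO genotype from AO × AO: 1/4 AA, 1/2 AO, 1/4 OO.
Crossing each possibility with the mother AB and summing P(type B): 1/4·0 + 1/2·1/4 + 1/4·1/2 = 1/4.
Similarly for Rh via the father's Rh distribution: P(Rh-) = 1/8.
Independent loci: 1/4 × 1/8 = 1/32.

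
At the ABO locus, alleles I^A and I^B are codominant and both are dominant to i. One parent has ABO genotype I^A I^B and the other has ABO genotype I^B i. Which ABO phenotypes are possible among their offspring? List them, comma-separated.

A, B, AB

Gametes from I^A I^B × I^B i give offspring ABO genotypes I^A I^B, I^A i, I^B I^B, I^B i, i.e. phenotypes A, B, AB.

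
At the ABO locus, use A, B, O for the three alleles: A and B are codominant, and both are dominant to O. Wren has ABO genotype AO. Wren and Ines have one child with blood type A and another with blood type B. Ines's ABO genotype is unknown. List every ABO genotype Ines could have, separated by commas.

For each candidate genotype of Ines, check whether crossing it with AO can produce every observed child phenotype.
  AA → possible child types {A} ✗
  AB → possible child types {A, B, AB} ✓
  AO → possible child types {O, A} ✗
  BB → possible child types {B, AB} ✗
  BO → possible child types {O, A, B, AB} ✓
  OO → possible child types {O, A} ✗

AB, BO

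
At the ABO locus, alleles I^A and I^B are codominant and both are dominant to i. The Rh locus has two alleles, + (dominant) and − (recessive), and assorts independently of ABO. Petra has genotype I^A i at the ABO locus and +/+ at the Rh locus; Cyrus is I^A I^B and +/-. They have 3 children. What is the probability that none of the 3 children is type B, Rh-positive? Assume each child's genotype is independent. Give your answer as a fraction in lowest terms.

27/64

ABO cross I^A i × I^A I^B → 1/2 A, 1/4 B, 1/4 AB.
Rh cross +/+ × +/- → 1 Rh+; so P(type B, Rh-positive) = 1/4 × 1 = 1/4 per child.
P(not type B, Rh-positive) = 3/4 for one child; (3/4)^3 = 27/64.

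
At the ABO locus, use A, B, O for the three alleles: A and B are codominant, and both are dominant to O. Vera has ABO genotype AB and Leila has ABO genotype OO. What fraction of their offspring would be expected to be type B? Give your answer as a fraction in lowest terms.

1/2

ABO cross AB × OO → offspring phenotypes: 1/2 A, 1/2 B.
So P(type B) = 1/2.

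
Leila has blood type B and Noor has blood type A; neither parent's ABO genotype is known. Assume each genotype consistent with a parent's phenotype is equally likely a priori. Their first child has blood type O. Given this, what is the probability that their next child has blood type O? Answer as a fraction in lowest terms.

Possible genotypes: Leila ∈ {I^B I^B, I^B i}; Noor ∈ {I^A I^A, I^A i}.
Weight each parental genotype pair by prior × P(type-O child):
  I^B i × I^A i: posterior weight 1; P(next child type O) = 1/4.
Weighted sum = 1/4.

1/4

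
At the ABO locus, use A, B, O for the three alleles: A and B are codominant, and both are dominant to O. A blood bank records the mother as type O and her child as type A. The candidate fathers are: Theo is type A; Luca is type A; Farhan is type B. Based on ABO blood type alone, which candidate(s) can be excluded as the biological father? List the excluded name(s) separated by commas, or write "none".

A candidate is excluded only if no genotype consistent with his phenotype could produce a type A child with a type O mother.
Farhan (type B): no genotype consistent with that phenotype can produce a type-A child with a type-O mother.

Farhan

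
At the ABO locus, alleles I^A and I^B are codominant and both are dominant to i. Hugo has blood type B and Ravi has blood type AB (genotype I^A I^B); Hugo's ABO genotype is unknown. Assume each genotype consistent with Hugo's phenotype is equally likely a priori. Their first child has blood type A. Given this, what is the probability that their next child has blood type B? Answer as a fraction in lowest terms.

1/2

Possible genotypes: Hugo ∈ {I^B I^B, I^B i}; Ravi ∈ {I^A I^B}.
Weight each parental genotype pair by prior × P(type-A child):
  I^B i × I^A I^B: posterior weight 1; P(next child type B) = 1/2.
Weighted sum = 1/2.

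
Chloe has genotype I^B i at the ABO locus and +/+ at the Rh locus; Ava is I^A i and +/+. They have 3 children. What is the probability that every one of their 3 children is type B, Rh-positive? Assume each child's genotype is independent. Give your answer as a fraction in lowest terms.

1/64

ABO cross I^B i × I^A i → 1/4 O, 1/4 A, 1/4 B, 1/4 AB.
Rh cross +/+ × +/+ → 1 Rh+; so P(type B, Rh-positive) = 1/4 × 1 = 1/4 per child.
All 3 independent: (1/4)^3 = 1/64.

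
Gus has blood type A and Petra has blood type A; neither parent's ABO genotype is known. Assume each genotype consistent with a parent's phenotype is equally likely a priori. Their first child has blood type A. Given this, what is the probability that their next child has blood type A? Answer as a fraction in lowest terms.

Possible genotypes: Gus ∈ {AA, AO}; Petra ∈ {AA, AO}.
Weight each parental genotype pair by prior × P(type-A child):
  AA × AA: posterior weight 4/15; P(next child type A) = 1.
  AA × AO: posterior weight 4/15; P(next child type A) = 1.
  AO × AA: posterior weight 4/15; P(next child type A) = 1.
  AO × AO: posterior weight 1/5; P(next child type A) = 3/4.
Weighted sum = 19/20.

19/20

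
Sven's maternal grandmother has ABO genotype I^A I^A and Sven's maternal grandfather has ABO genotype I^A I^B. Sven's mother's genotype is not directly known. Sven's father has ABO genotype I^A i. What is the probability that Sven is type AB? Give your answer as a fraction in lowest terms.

Sven's mother's ABO genotype from I^A I^A × I^A I^B: 1/2 I^A I^A, 1/2 I^A I^B.
Crossing each possibility with the father I^A i and summing P(type AB): 1/2·0 + 1/2·1/4 = 1/8.

1/8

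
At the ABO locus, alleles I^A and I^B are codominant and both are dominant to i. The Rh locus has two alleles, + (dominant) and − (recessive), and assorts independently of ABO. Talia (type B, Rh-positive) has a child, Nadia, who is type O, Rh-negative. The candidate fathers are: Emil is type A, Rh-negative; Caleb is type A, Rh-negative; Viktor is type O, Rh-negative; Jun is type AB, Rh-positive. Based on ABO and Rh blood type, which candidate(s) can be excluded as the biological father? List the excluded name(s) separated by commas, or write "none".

A candidate is excluded only if no genotype consistent with his phenotype could produce a type O, Rh-negative child with a type B, Rh-positive mother.
Jun (type AB, Rh+): no genotype consistent with that phenotype can produce a type-O Rh- child with a type-B mother.

Jun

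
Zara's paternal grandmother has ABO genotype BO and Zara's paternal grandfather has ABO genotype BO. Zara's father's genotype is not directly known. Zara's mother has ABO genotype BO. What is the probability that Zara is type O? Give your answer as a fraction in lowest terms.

1/4

Zara's father's ABO genotype from BO × BO: 1/4 BB, 1/2 BO, 1/4 OO.
Crossing each possibility with the mother BO and summing P(type O): 1/4·0 + 1/2·1/4 + 1/4·1/2 = 1/4.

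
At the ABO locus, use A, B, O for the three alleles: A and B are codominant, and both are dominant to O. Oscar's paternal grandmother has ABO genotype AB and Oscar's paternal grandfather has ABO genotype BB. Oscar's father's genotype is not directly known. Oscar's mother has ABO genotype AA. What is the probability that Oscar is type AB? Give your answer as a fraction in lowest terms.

3/4

Oscar's father's ABO genotype from AB × BB: 1/2 AB, 1/2 BB.
Crossing each possibility with the mother AA and summing P(type AB): 1/2·1/2 + 1/2·1 = 3/4.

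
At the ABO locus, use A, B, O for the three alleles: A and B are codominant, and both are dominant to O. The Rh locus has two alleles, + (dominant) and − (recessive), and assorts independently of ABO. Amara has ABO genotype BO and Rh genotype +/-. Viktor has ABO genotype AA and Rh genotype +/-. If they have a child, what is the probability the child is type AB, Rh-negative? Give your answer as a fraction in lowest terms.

ABO cross BO × AA → offspring phenotypes: 1/2 A, 1/2 AB.
Rh cross +/- × +/- → 3/4 Rh+, 1/4 Rh-.
Independent loci: P(type AB, Rh-negative) = 1/2 × 1/4 = 1/8.

1/8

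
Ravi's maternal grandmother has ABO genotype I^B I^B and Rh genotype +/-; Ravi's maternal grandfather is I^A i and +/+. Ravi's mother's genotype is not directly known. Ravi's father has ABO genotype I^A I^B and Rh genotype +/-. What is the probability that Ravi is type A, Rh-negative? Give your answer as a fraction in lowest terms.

Ravi's mother's ABO genotype from I^B I^B × I^A i: 1/2 I^A I^B, 1/2 I^B i.
Crossing each possibility with the father I^A I^B and summing P(type A): 1/2·1/4 + 1/2·1/4 = 1/4.
Similarly for Rh via the mother's Rh distribution: P(Rh-) = 1/8.
Independent loci: 1/4 × 1/8 = 1/32.

1/32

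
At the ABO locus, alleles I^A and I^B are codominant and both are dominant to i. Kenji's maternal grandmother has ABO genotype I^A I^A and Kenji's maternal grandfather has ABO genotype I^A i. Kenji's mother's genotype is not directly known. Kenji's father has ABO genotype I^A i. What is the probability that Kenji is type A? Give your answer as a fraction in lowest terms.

Kenji's mother's ABO genotype from I^A I^A × I^A i: 1/2 I^A I^A, 1/2 I^A i.
Crossing each possibility with the father I^A i and summing P(type A): 1/2·1 + 1/2·3/4 = 7/8.

7/8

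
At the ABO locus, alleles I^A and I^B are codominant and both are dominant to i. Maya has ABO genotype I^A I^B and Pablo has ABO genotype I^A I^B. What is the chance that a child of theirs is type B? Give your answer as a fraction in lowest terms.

1/4

ABO cross I^A I^B × I^A I^B → offspring phenotypes: 1/4 A, 1/4 B, 1/2 AB.
So P(type B) = 1/4.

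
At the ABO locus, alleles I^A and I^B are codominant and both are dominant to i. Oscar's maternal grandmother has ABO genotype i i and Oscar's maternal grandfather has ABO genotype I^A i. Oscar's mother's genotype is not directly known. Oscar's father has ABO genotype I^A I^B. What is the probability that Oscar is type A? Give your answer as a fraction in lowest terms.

Oscar's mother's ABO genotype from i i × I^A i: 1/2 I^A i, 1/2 i i.
Crossing each possibility with the father I^A I^B and summing P(type A): 1/2·1/2 + 1/2·1/2 = 1/2.

1/2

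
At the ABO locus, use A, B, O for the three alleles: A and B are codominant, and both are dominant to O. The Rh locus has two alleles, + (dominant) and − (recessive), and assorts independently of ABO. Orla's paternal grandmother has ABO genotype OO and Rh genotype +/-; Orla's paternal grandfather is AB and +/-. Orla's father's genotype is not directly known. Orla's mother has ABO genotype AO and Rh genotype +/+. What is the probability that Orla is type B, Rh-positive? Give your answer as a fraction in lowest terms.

1/8

Orla's father's ABO genotype from OO × AB: 1/2 AO, 1/2 BO.
Crossing each possibility with the mother AO and summing P(type B): 1/2·0 + 1/2·1/4 = 1/8.
Similarly for Rh via the father's Rh distribution: P(Rh+) = 1.
Independent loci: 1/8 × 1 = 1/8.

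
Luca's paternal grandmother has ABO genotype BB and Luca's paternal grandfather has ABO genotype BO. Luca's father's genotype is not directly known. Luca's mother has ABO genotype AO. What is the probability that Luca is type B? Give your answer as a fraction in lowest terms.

Luca's father's ABO genotype from BB × BO: 1/2 BB, 1/2 BO.
Crossing each possibility with the mother AO and summing P(type B): 1/2·1/2 + 1/2·1/4 = 3/8.

3/8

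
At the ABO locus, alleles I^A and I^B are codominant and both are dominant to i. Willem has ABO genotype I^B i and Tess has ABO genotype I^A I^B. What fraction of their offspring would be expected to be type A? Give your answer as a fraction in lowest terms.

1/4

ABO cross I^B i × I^A I^B → offspring phenotypes: 1/4 A, 1/2 B, 1/4 AB.
So P(type A) = 1/4.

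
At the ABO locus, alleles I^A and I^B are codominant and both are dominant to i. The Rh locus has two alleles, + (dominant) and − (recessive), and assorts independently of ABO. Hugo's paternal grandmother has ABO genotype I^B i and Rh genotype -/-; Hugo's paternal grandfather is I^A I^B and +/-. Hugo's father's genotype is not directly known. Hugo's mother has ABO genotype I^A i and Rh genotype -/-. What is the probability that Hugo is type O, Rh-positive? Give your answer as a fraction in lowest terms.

1/32

Hugo's father's ABO genotype from I^B i × I^A I^B: 1/4 I^A I^B, 1/4 I^A i, 1/4 I^B I^B, 1/4 I^B i.
Crossing each possibility with the mother I^A i and summing P(type O): 1/4·0 + 1/4·1/4 + 1/4·0 + 1/4·1/4 = 1/8.
Similarly for Rh via the father's Rh distribution: P(Rh+) = 1/4.
Independent loci: 1/8 × 1/4 = 1/32.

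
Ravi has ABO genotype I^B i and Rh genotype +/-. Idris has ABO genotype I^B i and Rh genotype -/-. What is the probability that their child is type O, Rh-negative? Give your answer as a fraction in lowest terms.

1/8

ABO cross I^B i × I^B i → offspring phenotypes: 1/4 O, 3/4 B.
Rh cross +/- × -/- → 1/2 Rh+, 1/2 Rh-.
Independent loci: P(type O, Rh-negative) = 1/4 × 1/2 = 1/8.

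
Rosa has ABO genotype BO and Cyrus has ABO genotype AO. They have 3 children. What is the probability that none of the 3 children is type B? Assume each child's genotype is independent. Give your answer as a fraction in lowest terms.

27/64

ABO cross BO × AO → 1/4 O, 1/4 A, 1/4 B, 1/4 AB.
So P(type B) = 1/4 per child.
P(not type B) = 3/4 for one child; (3/4)^3 = 27/64.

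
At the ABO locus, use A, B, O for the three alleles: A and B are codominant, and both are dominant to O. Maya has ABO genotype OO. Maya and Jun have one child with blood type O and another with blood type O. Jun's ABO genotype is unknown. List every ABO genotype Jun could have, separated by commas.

AO, BO, OO

For each candidate genotype of Jun, check whether crossing it with OO can produce every observed child phenotype.
  AA → possible child types {A} ✗
  AB → possible child types {A, B} ✗
  AO → possible child types {O, A} ✓
  BB → possible child types {B} ✗
  BO → possible child types {O, B} ✓
  OO → possible child types {O} ✓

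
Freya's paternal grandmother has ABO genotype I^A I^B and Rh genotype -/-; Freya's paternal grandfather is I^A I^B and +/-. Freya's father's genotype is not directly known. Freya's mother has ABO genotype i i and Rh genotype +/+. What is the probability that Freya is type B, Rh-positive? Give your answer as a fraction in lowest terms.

1/2

Freya's father's ABO genotype from I^A I^B × I^A I^B: 1/4 I^A I^A, 1/2 I^A I^B, 1/4 I^B I^B.
Crossing each possibility with the mother i i and summing P(type B): 1/4·0 + 1/2·1/2 + 1/4·1 = 1/2.
Similarly for Rh via the father's Rh distribution: P(Rh+) = 1.
Independent loci: 1/2 × 1 = 1/2.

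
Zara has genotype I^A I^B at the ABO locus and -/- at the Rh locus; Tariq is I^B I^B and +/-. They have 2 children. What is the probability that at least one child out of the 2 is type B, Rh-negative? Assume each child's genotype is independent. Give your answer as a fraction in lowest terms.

7/16

ABO cross I^A I^B × I^B I^B → 1/2 B, 1/2 AB.
Rh cross -/- × +/- → 1/2 Rh+, 1/2 Rh-; so P(type B, Rh-negative) = 1/2 × 1/2 = 1/4 per child.
P(none) = (3/4)^2 = 9/16; P(at least one) = 1 − 9/16 = 7/16.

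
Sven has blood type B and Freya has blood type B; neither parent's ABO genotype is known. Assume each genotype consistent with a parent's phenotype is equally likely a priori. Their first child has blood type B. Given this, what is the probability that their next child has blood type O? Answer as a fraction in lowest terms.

1/20

Possible genotypes: Sven ∈ {I^B I^B, I^B i}; Freya ∈ {I^B I^B, I^B i}.
Weight each parental genotype pair by prior × P(type-B child):
  I^B I^B × I^B I^B: posterior weight 4/15; P(next child type O) = 0.
  I^B I^B × I^B i: posterior weight 4/15; P(next child type O) = 0.
  I^B i × I^B I^B: posterior weight 4/15; P(next child type O) = 0.
  I^B i × I^B i: posterior weight 1/5; P(next child type O) = 1/4.
Weighted sum = 1/20.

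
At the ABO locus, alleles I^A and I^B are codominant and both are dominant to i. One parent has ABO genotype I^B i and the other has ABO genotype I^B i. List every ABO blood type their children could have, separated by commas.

O, B

Gametes from I^B i × I^B i give offspring ABO genotypes I^B I^B, I^B i, i i, i.e. phenotypes O, B.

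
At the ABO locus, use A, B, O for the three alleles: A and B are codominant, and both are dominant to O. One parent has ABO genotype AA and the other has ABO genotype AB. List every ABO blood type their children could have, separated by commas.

A, AB

Gametes from AA × AB give offspring ABO genotypes AA, AB, i.e. phenotypes A, AB.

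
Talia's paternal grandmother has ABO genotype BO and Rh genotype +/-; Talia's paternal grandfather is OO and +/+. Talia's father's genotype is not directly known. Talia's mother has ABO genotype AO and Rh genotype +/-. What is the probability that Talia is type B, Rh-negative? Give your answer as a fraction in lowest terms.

Talia's father's ABO genotype from BO × OO: 1/2 BO, 1/2 OO.
Crossing each possibility with the mother AO and summing P(type B): 1/2·1/4 + 1/2·0 = 1/8.
Similarly for Rh via the father's Rh distribution: P(Rh-) = 1/8.
Independent loci: 1/8 × 1/8 = 1/64.

1/64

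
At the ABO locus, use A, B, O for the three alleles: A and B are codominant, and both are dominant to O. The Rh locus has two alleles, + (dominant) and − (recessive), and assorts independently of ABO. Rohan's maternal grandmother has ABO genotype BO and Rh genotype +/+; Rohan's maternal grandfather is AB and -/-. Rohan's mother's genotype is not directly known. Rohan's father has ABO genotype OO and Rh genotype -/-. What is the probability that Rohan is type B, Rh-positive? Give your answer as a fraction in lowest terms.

1/4

Rohan's mother's ABO genotype from BO × AB: 1/4 AB, 1/4 AO, 1/4 BB, 1/4 BO.
Crossing each possibility with the father OO and summing P(type B): 1/4·1/2 + 1/4·0 + 1/4·1 + 1/4·1/2 = 1/2.
Similarly for Rh via the mother's Rh distribution: P(Rh+) = 1/2.
Independent loci: 1/2 × 1/2 = 1/4.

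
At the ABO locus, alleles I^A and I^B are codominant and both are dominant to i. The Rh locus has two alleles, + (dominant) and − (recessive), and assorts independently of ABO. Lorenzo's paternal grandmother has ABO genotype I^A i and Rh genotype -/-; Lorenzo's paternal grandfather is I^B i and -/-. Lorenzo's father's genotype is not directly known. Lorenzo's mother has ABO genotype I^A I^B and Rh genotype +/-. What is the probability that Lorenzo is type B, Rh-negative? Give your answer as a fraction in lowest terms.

3/16

Lorenzo's father's ABO genotype from I^A i × I^B i: 1/4 I^A I^B, 1/4 I^A i, 1/4 I^B i, 1/4 i i.
Crossing each possibility with the mother I^A I^B and summing P(type B): 1/4·1/4 + 1/4·1/4 + 1/4·1/2 + 1/4·1/2 = 3/8.
Similarly for Rh via the father's Rh distribution: P(Rh-) = 1/2.
Independent loci: 3/8 × 1/2 = 3/16.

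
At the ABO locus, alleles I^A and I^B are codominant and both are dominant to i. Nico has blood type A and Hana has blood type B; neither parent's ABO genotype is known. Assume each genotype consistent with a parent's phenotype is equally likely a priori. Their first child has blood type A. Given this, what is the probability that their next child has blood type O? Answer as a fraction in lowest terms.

1/12

Possible genotypes: Nico ∈ {I^A I^A, I^A i}; Hana ∈ {I^B I^B, I^B i}.
Weight each parental genotype pair by prior × P(type-A child):
  I^A I^A × I^B i: posterior weight 2/3; P(next child type O) = 0.
  I^A i × I^B i: posterior weight 1/3; P(next child type O) = 1/4.
Weighted sum = 1/12.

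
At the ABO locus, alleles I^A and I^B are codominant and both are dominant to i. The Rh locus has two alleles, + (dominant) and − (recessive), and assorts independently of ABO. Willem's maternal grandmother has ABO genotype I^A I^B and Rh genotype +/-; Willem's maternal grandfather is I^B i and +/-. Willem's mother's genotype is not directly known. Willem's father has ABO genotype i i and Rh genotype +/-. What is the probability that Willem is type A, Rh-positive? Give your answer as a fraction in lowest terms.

3/16

Willem's mother's ABO genotype from I^A I^B × I^B i: 1/4 I^A I^B, 1/4 I^A i, 1/4 I^B I^B, 1/4 I^B i.
Crossing each possibility with the father i i and summing P(type A): 1/4·1/2 + 1/4·1/2 + 1/4·0 + 1/4·0 = 1/4.
Similarly for Rh via the mother's Rh distribution: P(Rh+) = 3/4.
Independent loci: 1/4 × 3/4 = 3/16.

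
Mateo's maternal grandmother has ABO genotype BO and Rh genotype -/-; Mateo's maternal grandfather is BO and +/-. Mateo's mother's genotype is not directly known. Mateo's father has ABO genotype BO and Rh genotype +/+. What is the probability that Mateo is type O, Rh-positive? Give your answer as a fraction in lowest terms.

Mateo's mother's ABO genotype from BO × BO: 1/4 BB, 1/2 BO, 1/4 OO.
Crossing each possibility with the father BO and summing P(type O): 1/4·0 + 1/2·1/4 + 1/4·1/2 = 1/4.
Similarly for Rh via the mother's Rh distribution: P(Rh+) = 1.
Independent loci: 1/4 × 1 = 1/4.

1/4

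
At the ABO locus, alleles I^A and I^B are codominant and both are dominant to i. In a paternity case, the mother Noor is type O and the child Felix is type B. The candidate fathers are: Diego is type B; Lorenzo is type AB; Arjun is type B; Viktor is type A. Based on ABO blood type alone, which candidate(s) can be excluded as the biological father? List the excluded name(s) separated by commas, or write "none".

A candidate is excluded only if no genotype consistent with his phenotype could produce a type B child with a type O mother.
Viktor (type A): no genotype consistent with that phenotype can produce a type-B child with a type-O mother.

Viktor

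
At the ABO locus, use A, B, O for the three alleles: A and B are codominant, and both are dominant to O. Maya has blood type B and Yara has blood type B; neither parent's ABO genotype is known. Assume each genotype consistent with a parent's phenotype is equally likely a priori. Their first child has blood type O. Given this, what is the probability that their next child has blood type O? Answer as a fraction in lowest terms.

Possible genotypes: Maya ∈ {BB, BO}; Yara ∈ {BB, BO}.
Weight each parental genotype pair by prior × P(type-O child):
  BO × BO: posterior weight 1; P(next child type O) = 1/4.
Weighted sum = 1/4.

1/4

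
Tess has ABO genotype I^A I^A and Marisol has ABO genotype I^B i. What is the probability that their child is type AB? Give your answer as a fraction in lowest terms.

1/2

ABO cross I^A I^A × I^B i → offspring phenotypes: 1/2 A, 1/2 AB.
So P(type AB) = 1/2.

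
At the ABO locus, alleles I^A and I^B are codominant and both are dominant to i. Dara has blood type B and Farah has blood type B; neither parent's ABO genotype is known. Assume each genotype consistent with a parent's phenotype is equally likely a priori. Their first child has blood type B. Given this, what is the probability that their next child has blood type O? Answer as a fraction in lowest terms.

Possible genotypes: Dara ∈ {I^B I^B, I^B i}; Farah ∈ {I^B I^B, I^B i}.
Weight each parental genotype pair by prior × P(type-B child):
  I^B I^B × I^B I^B: posterior weight 4/15; P(next child type O) = 0.
  I^B I^B × I^B i: posterior weight 4/15; P(next child type O) = 0.
  I^B i × I^B I^B: posterior weight 4/15; P(next child type O) = 0.
  I^B i × I^B i: posterior weight 1/5; P(next child type O) = 1/4.
Weighted sum = 1/20.

1/20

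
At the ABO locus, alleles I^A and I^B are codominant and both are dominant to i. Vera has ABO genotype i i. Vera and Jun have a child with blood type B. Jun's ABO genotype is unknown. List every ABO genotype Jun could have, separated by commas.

I^A I^B, I^B I^B, I^B i

For each candidate genotype of Jun, check whether crossing it with i i can produce every observed child phenotype.
  I^A I^A → possible child types {A} ✗
  I^A I^B → possible child types {A, B} ✓
  I^A i → possible child types {O, A} ✗
  I^B I^B → possible child types {B} ✓
  I^B i → possible child types {O, B} ✓
  i i → possible child types {O} ✗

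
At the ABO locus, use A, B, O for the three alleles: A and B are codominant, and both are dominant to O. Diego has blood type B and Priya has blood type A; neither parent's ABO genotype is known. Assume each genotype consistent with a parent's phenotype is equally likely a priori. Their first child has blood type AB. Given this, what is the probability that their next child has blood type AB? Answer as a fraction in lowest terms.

Possible genotypes: Diego ∈ {BB, BO}; Priya ∈ {AA, AO}.
Weight each parental genotype pair by prior × P(type-AB child):
  BB × AA: posterior weight 4/9; P(next child type AB) = 1.
  BB × AO: posterior weight 2/9; P(next child type AB) = 1/2.
  BO × AA: posterior weight 2/9; P(next child type AB) = 1/2.
  BO × AO: posterior weight 1/9; P(next child type AB) = 1/4.
Weighted sum = 25/36.

25/36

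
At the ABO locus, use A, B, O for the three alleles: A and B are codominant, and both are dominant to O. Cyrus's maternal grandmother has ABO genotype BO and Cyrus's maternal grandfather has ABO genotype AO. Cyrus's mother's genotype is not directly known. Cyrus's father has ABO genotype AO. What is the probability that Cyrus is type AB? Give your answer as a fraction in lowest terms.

Cyrus's mother's ABO genotype from BO × AO: 1/4 AB, 1/4 AO, 1/4 BO, 1/4 OO.
Crossing each possibility with the father AO and summing P(type AB): 1/4·1/4 + 1/4·0 + 1/4·1/4 + 1/4·0 = 1/8.

1/8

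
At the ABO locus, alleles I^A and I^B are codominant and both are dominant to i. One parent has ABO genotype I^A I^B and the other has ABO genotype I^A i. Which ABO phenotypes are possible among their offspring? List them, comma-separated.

Gametes from I^A I^B × I^A i give offspring ABO genotypes I^A I^A, I^A I^B, I^A i, I^B i, i.e. phenotypes A, B, AB.

A, B, AB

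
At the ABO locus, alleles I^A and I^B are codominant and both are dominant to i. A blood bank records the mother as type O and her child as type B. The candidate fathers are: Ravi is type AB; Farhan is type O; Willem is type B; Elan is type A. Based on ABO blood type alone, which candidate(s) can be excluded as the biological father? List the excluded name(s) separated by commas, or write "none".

A candidate is excluded only if no genotype consistent with his phenotype could produce a type B child with a type O mother.
Farhan (type O): no genotype consistent with that phenotype can produce a type-B child with a type-O mother.
Elan (type A): no genotype consistent with that phenotype can produce a type-B child with a type-O mother.

Farhan, Elan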